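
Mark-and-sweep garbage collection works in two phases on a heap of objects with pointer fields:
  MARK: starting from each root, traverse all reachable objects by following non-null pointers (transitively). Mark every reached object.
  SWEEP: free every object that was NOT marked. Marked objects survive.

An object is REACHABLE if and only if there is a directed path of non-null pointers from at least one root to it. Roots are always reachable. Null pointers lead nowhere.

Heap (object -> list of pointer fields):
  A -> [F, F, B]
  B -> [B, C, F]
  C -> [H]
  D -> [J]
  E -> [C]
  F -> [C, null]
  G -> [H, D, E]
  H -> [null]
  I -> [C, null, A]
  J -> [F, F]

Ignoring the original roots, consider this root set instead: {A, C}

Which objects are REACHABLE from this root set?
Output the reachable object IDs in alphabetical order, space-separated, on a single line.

Roots: A C
Mark A: refs=F F B, marked=A
Mark C: refs=H, marked=A C
Mark F: refs=C null, marked=A C F
Mark B: refs=B C F, marked=A B C F
Mark H: refs=null, marked=A B C F H
Unmarked (collected): D E G I J

Answer: A B C F H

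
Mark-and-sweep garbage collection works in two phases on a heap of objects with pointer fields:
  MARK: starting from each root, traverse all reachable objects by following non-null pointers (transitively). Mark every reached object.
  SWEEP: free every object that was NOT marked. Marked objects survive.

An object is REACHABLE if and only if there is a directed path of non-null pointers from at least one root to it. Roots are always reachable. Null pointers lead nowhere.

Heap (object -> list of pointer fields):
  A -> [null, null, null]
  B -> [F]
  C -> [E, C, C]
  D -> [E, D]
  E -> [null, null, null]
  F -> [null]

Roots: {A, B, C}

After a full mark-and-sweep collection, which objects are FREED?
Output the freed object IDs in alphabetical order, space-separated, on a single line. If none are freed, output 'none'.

Roots: A B C
Mark A: refs=null null null, marked=A
Mark B: refs=F, marked=A B
Mark C: refs=E C C, marked=A B C
Mark F: refs=null, marked=A B C F
Mark E: refs=null null null, marked=A B C E F
Unmarked (collected): D

Answer: D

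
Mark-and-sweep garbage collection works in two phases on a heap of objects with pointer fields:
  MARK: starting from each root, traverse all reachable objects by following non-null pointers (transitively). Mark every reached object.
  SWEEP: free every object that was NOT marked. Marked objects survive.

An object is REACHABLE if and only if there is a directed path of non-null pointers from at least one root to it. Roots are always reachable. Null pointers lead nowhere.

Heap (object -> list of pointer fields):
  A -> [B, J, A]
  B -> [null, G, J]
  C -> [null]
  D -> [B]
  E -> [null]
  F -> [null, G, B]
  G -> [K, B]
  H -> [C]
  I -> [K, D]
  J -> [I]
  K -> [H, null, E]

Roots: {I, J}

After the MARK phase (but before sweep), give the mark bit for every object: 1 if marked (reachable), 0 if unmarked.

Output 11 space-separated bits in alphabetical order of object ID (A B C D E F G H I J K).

Answer: 0 1 1 1 1 0 1 1 1 1 1

Derivation:
Roots: I J
Mark I: refs=K D, marked=I
Mark J: refs=I, marked=I J
Mark K: refs=H null E, marked=I J K
Mark D: refs=B, marked=D I J K
Mark H: refs=C, marked=D H I J K
Mark E: refs=null, marked=D E H I J K
Mark B: refs=null G J, marked=B D E H I J K
Mark C: refs=null, marked=B C D E H I J K
Mark G: refs=K B, marked=B C D E G H I J K
Unmarked (collected): A F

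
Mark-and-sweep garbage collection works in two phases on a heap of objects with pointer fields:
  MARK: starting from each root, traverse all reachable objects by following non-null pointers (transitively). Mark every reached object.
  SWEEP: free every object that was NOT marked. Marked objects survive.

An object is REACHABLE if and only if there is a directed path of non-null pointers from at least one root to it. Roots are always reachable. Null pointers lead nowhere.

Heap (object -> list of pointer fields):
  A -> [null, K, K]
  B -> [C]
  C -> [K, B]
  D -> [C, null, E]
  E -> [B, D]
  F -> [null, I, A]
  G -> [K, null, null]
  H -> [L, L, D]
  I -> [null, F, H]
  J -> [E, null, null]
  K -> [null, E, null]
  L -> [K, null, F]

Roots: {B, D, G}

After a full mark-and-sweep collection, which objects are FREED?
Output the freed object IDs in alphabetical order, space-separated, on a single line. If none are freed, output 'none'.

Answer: A F H I J L

Derivation:
Roots: B D G
Mark B: refs=C, marked=B
Mark D: refs=C null E, marked=B D
Mark G: refs=K null null, marked=B D G
Mark C: refs=K B, marked=B C D G
Mark E: refs=B D, marked=B C D E G
Mark K: refs=null E null, marked=B C D E G K
Unmarked (collected): A F H I J L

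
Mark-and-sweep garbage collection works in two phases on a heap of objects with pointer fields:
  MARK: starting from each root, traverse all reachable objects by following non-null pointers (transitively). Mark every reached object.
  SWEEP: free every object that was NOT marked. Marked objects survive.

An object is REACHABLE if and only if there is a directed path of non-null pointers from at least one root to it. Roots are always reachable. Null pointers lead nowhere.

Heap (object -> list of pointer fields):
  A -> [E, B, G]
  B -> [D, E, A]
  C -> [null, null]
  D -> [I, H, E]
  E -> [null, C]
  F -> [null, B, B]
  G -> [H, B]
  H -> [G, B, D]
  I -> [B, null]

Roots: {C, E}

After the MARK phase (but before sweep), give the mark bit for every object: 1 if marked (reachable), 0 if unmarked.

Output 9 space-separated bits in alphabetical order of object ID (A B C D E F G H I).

Answer: 0 0 1 0 1 0 0 0 0

Derivation:
Roots: C E
Mark C: refs=null null, marked=C
Mark E: refs=null C, marked=C E
Unmarked (collected): A B D F G H I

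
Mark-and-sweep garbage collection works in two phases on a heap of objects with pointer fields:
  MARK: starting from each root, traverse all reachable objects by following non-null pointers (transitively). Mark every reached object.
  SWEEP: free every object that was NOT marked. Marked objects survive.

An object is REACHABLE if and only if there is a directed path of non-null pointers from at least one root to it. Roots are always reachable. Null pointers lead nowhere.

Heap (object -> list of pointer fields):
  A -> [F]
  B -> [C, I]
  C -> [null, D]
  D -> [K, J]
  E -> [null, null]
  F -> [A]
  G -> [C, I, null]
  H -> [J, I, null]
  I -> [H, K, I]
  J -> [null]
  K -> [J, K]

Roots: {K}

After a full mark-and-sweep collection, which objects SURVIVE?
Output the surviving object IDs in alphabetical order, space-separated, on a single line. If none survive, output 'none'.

Roots: K
Mark K: refs=J K, marked=K
Mark J: refs=null, marked=J K
Unmarked (collected): A B C D E F G H I

Answer: J K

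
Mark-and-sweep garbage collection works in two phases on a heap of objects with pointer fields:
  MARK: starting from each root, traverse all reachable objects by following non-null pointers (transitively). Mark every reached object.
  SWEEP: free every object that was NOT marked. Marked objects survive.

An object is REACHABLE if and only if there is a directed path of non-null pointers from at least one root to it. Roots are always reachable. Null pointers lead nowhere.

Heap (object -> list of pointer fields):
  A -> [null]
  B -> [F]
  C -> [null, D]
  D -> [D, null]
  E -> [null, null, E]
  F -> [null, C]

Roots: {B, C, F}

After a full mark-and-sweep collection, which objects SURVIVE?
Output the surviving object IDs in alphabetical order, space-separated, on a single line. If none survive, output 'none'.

Answer: B C D F

Derivation:
Roots: B C F
Mark B: refs=F, marked=B
Mark C: refs=null D, marked=B C
Mark F: refs=null C, marked=B C F
Mark D: refs=D null, marked=B C D F
Unmarked (collected): A E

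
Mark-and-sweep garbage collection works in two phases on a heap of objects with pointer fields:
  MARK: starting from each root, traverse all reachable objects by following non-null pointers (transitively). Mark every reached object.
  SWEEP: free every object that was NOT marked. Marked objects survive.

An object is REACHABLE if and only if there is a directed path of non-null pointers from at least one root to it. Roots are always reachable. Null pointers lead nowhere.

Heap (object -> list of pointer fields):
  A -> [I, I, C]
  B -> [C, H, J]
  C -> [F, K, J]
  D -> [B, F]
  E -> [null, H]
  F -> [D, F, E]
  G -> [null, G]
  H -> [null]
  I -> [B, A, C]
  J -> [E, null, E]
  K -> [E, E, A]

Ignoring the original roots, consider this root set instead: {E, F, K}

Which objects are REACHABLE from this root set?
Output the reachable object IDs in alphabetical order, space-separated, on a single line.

Roots: E F K
Mark E: refs=null H, marked=E
Mark F: refs=D F E, marked=E F
Mark K: refs=E E A, marked=E F K
Mark H: refs=null, marked=E F H K
Mark D: refs=B F, marked=D E F H K
Mark A: refs=I I C, marked=A D E F H K
Mark B: refs=C H J, marked=A B D E F H K
Mark I: refs=B A C, marked=A B D E F H I K
Mark C: refs=F K J, marked=A B C D E F H I K
Mark J: refs=E null E, marked=A B C D E F H I J K
Unmarked (collected): G

Answer: A B C D E F H I J K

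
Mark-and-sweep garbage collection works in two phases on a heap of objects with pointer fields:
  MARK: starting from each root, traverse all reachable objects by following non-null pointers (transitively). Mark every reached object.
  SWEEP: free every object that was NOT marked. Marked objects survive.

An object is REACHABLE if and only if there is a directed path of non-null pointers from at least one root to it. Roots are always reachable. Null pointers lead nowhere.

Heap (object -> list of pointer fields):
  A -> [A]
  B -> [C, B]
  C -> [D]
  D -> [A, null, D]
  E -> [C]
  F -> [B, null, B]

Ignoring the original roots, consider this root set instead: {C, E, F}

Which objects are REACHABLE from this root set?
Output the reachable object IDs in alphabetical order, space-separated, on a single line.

Answer: A B C D E F

Derivation:
Roots: C E F
Mark C: refs=D, marked=C
Mark E: refs=C, marked=C E
Mark F: refs=B null B, marked=C E F
Mark D: refs=A null D, marked=C D E F
Mark B: refs=C B, marked=B C D E F
Mark A: refs=A, marked=A B C D E F
Unmarked (collected): (none)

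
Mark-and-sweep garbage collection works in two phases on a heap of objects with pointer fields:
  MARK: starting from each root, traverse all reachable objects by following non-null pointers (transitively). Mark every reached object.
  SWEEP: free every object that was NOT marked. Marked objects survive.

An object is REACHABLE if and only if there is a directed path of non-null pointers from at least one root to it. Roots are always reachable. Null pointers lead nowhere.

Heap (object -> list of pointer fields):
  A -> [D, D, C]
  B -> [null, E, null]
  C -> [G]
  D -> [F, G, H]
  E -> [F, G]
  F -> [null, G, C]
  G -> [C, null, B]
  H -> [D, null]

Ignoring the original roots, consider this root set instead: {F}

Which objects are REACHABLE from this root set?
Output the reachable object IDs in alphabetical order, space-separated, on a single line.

Answer: B C E F G

Derivation:
Roots: F
Mark F: refs=null G C, marked=F
Mark G: refs=C null B, marked=F G
Mark C: refs=G, marked=C F G
Mark B: refs=null E null, marked=B C F G
Mark E: refs=F G, marked=B C E F G
Unmarked (collected): A D H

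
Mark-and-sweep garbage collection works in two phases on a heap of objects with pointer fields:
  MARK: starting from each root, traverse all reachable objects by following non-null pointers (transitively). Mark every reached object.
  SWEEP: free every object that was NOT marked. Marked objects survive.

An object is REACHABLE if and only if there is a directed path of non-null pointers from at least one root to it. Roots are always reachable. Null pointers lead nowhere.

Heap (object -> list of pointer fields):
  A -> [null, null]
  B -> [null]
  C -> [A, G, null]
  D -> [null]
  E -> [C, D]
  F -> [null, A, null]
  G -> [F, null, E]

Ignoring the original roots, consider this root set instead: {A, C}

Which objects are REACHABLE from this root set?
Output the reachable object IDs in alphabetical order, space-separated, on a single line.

Answer: A C D E F G

Derivation:
Roots: A C
Mark A: refs=null null, marked=A
Mark C: refs=A G null, marked=A C
Mark G: refs=F null E, marked=A C G
Mark F: refs=null A null, marked=A C F G
Mark E: refs=C D, marked=A C E F G
Mark D: refs=null, marked=A C D E F G
Unmarked (collected): B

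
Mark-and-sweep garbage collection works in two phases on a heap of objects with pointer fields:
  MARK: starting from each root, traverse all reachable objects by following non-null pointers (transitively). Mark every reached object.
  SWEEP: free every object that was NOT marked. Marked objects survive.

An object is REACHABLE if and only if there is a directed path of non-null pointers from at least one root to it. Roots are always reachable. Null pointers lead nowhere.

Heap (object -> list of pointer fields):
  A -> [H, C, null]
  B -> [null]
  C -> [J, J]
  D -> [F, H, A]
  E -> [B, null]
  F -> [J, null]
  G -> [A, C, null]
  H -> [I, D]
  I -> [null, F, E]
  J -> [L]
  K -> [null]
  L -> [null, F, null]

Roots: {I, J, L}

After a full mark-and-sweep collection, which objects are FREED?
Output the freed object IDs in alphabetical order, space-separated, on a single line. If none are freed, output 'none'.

Answer: A C D G H K

Derivation:
Roots: I J L
Mark I: refs=null F E, marked=I
Mark J: refs=L, marked=I J
Mark L: refs=null F null, marked=I J L
Mark F: refs=J null, marked=F I J L
Mark E: refs=B null, marked=E F I J L
Mark B: refs=null, marked=B E F I J L
Unmarked (collected): A C D G H K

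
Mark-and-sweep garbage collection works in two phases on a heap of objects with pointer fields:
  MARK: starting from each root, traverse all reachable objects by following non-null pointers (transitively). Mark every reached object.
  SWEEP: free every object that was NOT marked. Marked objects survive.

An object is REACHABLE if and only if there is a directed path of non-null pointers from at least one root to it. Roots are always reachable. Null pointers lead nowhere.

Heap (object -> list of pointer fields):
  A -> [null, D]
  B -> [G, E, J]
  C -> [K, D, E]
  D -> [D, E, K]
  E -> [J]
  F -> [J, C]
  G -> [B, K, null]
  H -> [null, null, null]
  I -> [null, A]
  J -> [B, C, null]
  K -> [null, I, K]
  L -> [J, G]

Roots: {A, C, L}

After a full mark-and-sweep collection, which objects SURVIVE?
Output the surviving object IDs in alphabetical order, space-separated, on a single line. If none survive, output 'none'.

Roots: A C L
Mark A: refs=null D, marked=A
Mark C: refs=K D E, marked=A C
Mark L: refs=J G, marked=A C L
Mark D: refs=D E K, marked=A C D L
Mark K: refs=null I K, marked=A C D K L
Mark E: refs=J, marked=A C D E K L
Mark J: refs=B C null, marked=A C D E J K L
Mark G: refs=B K null, marked=A C D E G J K L
Mark I: refs=null A, marked=A C D E G I J K L
Mark B: refs=G E J, marked=A B C D E G I J K L
Unmarked (collected): F H

Answer: A B C D E G I J K L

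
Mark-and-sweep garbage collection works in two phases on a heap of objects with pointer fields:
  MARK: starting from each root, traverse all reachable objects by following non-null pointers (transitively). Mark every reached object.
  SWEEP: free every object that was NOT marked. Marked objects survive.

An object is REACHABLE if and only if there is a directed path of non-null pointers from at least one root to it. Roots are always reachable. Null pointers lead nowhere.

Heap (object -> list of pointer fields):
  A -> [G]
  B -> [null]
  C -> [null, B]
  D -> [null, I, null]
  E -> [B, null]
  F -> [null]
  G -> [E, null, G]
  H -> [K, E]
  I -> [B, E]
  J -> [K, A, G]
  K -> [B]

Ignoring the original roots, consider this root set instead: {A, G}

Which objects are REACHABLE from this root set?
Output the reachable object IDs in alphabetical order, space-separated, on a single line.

Roots: A G
Mark A: refs=G, marked=A
Mark G: refs=E null G, marked=A G
Mark E: refs=B null, marked=A E G
Mark B: refs=null, marked=A B E G
Unmarked (collected): C D F H I J K

Answer: A B E G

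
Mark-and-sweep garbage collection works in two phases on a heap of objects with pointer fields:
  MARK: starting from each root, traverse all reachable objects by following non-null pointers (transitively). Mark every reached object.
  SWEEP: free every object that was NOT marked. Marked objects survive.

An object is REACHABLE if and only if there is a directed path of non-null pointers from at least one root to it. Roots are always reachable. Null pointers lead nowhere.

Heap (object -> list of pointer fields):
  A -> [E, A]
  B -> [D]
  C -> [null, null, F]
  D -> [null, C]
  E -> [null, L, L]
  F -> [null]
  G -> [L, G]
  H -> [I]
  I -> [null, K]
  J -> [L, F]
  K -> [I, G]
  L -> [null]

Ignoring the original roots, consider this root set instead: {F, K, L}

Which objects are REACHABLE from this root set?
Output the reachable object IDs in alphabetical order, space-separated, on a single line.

Answer: F G I K L

Derivation:
Roots: F K L
Mark F: refs=null, marked=F
Mark K: refs=I G, marked=F K
Mark L: refs=null, marked=F K L
Mark I: refs=null K, marked=F I K L
Mark G: refs=L G, marked=F G I K L
Unmarked (collected): A B C D E H J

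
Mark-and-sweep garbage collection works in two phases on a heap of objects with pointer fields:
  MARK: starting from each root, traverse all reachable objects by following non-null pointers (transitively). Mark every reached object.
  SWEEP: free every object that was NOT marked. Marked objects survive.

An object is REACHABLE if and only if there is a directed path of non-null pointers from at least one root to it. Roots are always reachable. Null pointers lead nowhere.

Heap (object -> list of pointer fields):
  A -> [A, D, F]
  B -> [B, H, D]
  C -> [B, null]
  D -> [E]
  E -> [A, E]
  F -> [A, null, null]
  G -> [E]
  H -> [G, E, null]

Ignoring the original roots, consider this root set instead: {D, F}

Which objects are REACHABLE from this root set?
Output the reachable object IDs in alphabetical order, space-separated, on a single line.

Roots: D F
Mark D: refs=E, marked=D
Mark F: refs=A null null, marked=D F
Mark E: refs=A E, marked=D E F
Mark A: refs=A D F, marked=A D E F
Unmarked (collected): B C G H

Answer: A D E F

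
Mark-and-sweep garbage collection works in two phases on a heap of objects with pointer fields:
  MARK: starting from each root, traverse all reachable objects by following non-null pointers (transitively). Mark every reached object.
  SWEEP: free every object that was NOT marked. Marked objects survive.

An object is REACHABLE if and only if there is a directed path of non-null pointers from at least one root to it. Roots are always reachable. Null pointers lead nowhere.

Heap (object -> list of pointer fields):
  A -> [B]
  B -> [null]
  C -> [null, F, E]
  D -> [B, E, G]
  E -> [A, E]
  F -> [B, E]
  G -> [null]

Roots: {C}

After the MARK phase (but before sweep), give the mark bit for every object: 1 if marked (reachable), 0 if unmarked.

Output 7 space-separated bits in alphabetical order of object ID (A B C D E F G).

Roots: C
Mark C: refs=null F E, marked=C
Mark F: refs=B E, marked=C F
Mark E: refs=A E, marked=C E F
Mark B: refs=null, marked=B C E F
Mark A: refs=B, marked=A B C E F
Unmarked (collected): D G

Answer: 1 1 1 0 1 1 0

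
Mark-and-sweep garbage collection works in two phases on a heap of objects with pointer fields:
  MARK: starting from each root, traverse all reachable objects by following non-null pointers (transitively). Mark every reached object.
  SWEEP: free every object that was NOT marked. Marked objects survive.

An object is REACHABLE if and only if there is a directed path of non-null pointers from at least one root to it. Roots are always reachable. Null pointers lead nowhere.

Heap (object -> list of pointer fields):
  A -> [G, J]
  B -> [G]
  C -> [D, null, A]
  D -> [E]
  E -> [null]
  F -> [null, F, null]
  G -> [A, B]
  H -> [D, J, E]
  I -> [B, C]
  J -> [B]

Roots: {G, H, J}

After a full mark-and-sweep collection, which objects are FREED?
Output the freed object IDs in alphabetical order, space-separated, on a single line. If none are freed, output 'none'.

Roots: G H J
Mark G: refs=A B, marked=G
Mark H: refs=D J E, marked=G H
Mark J: refs=B, marked=G H J
Mark A: refs=G J, marked=A G H J
Mark B: refs=G, marked=A B G H J
Mark D: refs=E, marked=A B D G H J
Mark E: refs=null, marked=A B D E G H J
Unmarked (collected): C F I

Answer: C F I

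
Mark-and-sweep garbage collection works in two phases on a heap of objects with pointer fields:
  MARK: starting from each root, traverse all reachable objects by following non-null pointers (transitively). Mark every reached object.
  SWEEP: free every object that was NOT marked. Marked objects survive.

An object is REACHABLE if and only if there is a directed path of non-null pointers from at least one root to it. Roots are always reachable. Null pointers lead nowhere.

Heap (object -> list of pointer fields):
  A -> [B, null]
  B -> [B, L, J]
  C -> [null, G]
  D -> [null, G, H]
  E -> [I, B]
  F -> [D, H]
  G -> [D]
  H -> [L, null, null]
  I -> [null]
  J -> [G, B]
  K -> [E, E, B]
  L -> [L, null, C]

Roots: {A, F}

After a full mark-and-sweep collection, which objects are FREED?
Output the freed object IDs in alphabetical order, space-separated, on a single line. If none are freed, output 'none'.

Answer: E I K

Derivation:
Roots: A F
Mark A: refs=B null, marked=A
Mark F: refs=D H, marked=A F
Mark B: refs=B L J, marked=A B F
Mark D: refs=null G H, marked=A B D F
Mark H: refs=L null null, marked=A B D F H
Mark L: refs=L null C, marked=A B D F H L
Mark J: refs=G B, marked=A B D F H J L
Mark G: refs=D, marked=A B D F G H J L
Mark C: refs=null G, marked=A B C D F G H J L
Unmarked (collected): E I K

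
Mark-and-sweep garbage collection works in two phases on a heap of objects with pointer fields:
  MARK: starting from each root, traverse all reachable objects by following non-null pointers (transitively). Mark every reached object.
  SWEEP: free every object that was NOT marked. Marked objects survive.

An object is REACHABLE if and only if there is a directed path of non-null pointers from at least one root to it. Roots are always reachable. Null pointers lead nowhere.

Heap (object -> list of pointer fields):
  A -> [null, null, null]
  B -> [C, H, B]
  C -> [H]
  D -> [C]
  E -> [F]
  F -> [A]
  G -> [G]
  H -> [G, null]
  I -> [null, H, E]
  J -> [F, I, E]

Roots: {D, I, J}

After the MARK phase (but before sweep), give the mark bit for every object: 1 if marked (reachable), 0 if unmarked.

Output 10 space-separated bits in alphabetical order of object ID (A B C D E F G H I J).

Roots: D I J
Mark D: refs=C, marked=D
Mark I: refs=null H E, marked=D I
Mark J: refs=F I E, marked=D I J
Mark C: refs=H, marked=C D I J
Mark H: refs=G null, marked=C D H I J
Mark E: refs=F, marked=C D E H I J
Mark F: refs=A, marked=C D E F H I J
Mark G: refs=G, marked=C D E F G H I J
Mark A: refs=null null null, marked=A C D E F G H I J
Unmarked (collected): B

Answer: 1 0 1 1 1 1 1 1 1 1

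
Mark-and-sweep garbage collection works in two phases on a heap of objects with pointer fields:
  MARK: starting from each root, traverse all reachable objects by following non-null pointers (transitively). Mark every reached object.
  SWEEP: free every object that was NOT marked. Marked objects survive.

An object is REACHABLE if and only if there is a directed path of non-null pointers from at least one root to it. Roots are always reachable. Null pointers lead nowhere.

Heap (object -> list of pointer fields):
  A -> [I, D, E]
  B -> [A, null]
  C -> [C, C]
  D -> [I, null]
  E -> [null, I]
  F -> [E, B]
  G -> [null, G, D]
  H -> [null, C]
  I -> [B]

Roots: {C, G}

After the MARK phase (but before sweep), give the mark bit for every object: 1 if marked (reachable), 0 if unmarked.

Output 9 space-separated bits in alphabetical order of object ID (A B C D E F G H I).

Answer: 1 1 1 1 1 0 1 0 1

Derivation:
Roots: C G
Mark C: refs=C C, marked=C
Mark G: refs=null G D, marked=C G
Mark D: refs=I null, marked=C D G
Mark I: refs=B, marked=C D G I
Mark B: refs=A null, marked=B C D G I
Mark A: refs=I D E, marked=A B C D G I
Mark E: refs=null I, marked=A B C D E G I
Unmarked (collected): F H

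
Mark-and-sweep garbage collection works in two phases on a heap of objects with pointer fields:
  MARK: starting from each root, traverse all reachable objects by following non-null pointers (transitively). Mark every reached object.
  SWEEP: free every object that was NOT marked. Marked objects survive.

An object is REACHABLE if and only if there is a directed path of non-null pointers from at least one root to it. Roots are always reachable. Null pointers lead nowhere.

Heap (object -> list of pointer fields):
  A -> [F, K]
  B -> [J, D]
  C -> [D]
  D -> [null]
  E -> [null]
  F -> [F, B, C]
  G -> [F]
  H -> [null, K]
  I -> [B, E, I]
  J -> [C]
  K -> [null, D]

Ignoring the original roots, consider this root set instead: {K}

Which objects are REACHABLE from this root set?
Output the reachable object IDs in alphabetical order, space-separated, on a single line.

Answer: D K

Derivation:
Roots: K
Mark K: refs=null D, marked=K
Mark D: refs=null, marked=D K
Unmarked (collected): A B C E F G H I J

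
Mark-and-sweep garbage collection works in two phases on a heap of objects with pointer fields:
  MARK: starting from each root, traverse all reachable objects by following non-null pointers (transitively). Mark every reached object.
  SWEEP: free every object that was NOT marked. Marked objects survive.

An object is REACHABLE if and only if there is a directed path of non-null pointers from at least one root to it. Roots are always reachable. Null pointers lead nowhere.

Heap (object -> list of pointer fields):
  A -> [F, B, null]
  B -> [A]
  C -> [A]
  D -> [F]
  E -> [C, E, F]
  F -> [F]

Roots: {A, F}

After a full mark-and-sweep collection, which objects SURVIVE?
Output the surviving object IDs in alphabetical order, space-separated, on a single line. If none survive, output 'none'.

Roots: A F
Mark A: refs=F B null, marked=A
Mark F: refs=F, marked=A F
Mark B: refs=A, marked=A B F
Unmarked (collected): C D E

Answer: A B F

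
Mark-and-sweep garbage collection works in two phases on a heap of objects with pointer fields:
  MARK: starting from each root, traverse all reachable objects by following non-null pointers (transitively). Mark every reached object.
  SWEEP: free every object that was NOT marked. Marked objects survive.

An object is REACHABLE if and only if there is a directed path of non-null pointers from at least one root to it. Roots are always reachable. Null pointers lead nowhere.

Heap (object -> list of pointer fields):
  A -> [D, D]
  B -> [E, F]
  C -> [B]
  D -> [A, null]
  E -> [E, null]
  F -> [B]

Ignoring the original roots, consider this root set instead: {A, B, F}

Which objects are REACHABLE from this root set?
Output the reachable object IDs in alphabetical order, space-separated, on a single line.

Roots: A B F
Mark A: refs=D D, marked=A
Mark B: refs=E F, marked=A B
Mark F: refs=B, marked=A B F
Mark D: refs=A null, marked=A B D F
Mark E: refs=E null, marked=A B D E F
Unmarked (collected): C

Answer: A B D E F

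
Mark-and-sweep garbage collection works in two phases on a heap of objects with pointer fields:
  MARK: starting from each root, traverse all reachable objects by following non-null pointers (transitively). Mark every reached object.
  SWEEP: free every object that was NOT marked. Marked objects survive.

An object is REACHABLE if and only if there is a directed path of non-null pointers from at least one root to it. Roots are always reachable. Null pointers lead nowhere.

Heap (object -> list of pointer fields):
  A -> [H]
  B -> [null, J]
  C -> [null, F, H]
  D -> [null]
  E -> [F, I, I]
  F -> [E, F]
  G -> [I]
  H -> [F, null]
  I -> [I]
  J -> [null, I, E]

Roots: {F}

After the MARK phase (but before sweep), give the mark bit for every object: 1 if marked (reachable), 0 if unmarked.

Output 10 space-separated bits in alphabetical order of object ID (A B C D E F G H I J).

Answer: 0 0 0 0 1 1 0 0 1 0

Derivation:
Roots: F
Mark F: refs=E F, marked=F
Mark E: refs=F I I, marked=E F
Mark I: refs=I, marked=E F I
Unmarked (collected): A B C D G H J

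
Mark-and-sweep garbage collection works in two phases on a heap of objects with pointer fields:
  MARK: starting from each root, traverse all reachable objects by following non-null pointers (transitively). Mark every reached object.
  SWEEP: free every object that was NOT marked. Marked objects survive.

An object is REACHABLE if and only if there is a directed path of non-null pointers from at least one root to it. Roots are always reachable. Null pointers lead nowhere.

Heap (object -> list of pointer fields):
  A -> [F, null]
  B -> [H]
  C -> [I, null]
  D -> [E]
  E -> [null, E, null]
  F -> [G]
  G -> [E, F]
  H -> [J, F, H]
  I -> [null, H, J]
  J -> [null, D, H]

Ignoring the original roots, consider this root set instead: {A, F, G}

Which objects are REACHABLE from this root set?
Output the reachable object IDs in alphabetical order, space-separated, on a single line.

Roots: A F G
Mark A: refs=F null, marked=A
Mark F: refs=G, marked=A F
Mark G: refs=E F, marked=A F G
Mark E: refs=null E null, marked=A E F G
Unmarked (collected): B C D H I J

Answer: A E F G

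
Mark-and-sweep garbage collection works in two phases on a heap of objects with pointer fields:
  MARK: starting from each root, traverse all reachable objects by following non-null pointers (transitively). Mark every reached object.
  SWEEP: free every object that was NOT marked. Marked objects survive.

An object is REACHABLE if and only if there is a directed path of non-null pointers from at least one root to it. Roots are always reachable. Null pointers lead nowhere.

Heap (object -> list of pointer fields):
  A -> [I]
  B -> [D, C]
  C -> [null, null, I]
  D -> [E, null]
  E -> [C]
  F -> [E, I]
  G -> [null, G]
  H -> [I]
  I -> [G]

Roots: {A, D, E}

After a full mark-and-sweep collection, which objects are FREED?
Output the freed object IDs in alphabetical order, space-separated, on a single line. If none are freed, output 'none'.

Roots: A D E
Mark A: refs=I, marked=A
Mark D: refs=E null, marked=A D
Mark E: refs=C, marked=A D E
Mark I: refs=G, marked=A D E I
Mark C: refs=null null I, marked=A C D E I
Mark G: refs=null G, marked=A C D E G I
Unmarked (collected): B F H

Answer: B F H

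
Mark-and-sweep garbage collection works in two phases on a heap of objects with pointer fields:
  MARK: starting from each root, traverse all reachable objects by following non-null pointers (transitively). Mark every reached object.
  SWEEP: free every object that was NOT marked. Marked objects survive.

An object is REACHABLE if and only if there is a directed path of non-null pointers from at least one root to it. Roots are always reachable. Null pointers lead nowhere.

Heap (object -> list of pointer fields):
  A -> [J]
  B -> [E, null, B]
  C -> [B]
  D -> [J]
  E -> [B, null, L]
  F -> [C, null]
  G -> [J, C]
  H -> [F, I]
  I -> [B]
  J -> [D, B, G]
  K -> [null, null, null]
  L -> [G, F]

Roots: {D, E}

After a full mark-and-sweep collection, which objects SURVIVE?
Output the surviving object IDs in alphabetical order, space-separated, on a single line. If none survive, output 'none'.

Roots: D E
Mark D: refs=J, marked=D
Mark E: refs=B null L, marked=D E
Mark J: refs=D B G, marked=D E J
Mark B: refs=E null B, marked=B D E J
Mark L: refs=G F, marked=B D E J L
Mark G: refs=J C, marked=B D E G J L
Mark F: refs=C null, marked=B D E F G J L
Mark C: refs=B, marked=B C D E F G J L
Unmarked (collected): A H I K

Answer: B C D E F G J L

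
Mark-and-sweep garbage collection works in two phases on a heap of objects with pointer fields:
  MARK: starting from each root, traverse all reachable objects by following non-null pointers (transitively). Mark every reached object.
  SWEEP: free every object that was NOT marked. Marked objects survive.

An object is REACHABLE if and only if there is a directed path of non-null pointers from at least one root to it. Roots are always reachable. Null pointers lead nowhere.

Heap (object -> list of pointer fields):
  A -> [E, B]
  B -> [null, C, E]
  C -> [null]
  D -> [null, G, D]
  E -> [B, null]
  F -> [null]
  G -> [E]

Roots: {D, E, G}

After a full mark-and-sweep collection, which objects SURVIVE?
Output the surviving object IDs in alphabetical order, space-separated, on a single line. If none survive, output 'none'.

Roots: D E G
Mark D: refs=null G D, marked=D
Mark E: refs=B null, marked=D E
Mark G: refs=E, marked=D E G
Mark B: refs=null C E, marked=B D E G
Mark C: refs=null, marked=B C D E G
Unmarked (collected): A F

Answer: B C D E G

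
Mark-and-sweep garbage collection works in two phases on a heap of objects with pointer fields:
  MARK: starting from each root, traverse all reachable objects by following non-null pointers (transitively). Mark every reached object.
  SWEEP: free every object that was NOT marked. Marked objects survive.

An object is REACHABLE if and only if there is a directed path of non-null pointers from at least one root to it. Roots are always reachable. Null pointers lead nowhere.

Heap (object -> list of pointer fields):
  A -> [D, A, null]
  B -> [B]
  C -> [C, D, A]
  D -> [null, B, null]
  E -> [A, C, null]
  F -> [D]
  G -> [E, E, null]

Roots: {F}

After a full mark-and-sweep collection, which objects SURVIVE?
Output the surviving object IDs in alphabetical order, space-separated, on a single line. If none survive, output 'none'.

Roots: F
Mark F: refs=D, marked=F
Mark D: refs=null B null, marked=D F
Mark B: refs=B, marked=B D F
Unmarked (collected): A C E G

Answer: B D F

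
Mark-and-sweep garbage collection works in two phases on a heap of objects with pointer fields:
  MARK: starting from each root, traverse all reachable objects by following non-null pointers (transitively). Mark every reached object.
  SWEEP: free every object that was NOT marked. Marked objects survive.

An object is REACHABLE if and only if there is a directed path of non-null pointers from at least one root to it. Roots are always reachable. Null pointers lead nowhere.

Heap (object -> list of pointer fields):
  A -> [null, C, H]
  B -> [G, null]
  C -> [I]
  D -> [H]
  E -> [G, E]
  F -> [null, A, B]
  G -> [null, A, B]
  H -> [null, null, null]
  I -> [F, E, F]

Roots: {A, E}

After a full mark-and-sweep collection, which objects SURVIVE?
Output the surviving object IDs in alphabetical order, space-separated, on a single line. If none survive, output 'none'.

Roots: A E
Mark A: refs=null C H, marked=A
Mark E: refs=G E, marked=A E
Mark C: refs=I, marked=A C E
Mark H: refs=null null null, marked=A C E H
Mark G: refs=null A B, marked=A C E G H
Mark I: refs=F E F, marked=A C E G H I
Mark B: refs=G null, marked=A B C E G H I
Mark F: refs=null A B, marked=A B C E F G H I
Unmarked (collected): D

Answer: A B C E F G H I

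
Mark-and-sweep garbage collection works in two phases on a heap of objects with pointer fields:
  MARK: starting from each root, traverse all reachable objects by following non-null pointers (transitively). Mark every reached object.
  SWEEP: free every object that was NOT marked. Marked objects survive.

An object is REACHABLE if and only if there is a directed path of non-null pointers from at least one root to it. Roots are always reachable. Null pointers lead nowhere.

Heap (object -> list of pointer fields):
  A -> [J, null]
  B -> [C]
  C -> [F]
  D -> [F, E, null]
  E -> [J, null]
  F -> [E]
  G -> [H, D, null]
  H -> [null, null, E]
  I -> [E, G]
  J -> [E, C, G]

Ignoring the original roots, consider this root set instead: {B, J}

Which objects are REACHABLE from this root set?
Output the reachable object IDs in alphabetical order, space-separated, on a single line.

Roots: B J
Mark B: refs=C, marked=B
Mark J: refs=E C G, marked=B J
Mark C: refs=F, marked=B C J
Mark E: refs=J null, marked=B C E J
Mark G: refs=H D null, marked=B C E G J
Mark F: refs=E, marked=B C E F G J
Mark H: refs=null null E, marked=B C E F G H J
Mark D: refs=F E null, marked=B C D E F G H J
Unmarked (collected): A I

Answer: B C D E F G H J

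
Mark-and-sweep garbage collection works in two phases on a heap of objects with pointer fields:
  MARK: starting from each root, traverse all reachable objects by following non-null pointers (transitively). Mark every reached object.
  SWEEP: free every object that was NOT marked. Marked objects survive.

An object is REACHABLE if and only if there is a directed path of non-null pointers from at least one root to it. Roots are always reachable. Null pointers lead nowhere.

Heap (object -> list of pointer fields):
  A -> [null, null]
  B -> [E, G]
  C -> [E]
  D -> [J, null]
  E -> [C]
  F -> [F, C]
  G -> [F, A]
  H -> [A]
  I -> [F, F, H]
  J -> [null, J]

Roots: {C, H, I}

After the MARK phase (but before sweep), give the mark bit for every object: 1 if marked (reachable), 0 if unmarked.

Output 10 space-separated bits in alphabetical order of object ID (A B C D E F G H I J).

Roots: C H I
Mark C: refs=E, marked=C
Mark H: refs=A, marked=C H
Mark I: refs=F F H, marked=C H I
Mark E: refs=C, marked=C E H I
Mark A: refs=null null, marked=A C E H I
Mark F: refs=F C, marked=A C E F H I
Unmarked (collected): B D G J

Answer: 1 0 1 0 1 1 0 1 1 0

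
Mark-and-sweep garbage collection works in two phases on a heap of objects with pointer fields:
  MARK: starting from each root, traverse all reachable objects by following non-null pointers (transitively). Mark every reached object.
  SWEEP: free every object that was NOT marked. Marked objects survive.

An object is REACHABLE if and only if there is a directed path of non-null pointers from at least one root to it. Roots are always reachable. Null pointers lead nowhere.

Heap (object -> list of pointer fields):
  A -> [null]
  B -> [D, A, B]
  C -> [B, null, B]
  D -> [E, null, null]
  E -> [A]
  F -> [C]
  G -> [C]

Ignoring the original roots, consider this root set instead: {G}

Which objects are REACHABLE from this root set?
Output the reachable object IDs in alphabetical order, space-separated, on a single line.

Roots: G
Mark G: refs=C, marked=G
Mark C: refs=B null B, marked=C G
Mark B: refs=D A B, marked=B C G
Mark D: refs=E null null, marked=B C D G
Mark A: refs=null, marked=A B C D G
Mark E: refs=A, marked=A B C D E G
Unmarked (collected): F

Answer: A B C D E G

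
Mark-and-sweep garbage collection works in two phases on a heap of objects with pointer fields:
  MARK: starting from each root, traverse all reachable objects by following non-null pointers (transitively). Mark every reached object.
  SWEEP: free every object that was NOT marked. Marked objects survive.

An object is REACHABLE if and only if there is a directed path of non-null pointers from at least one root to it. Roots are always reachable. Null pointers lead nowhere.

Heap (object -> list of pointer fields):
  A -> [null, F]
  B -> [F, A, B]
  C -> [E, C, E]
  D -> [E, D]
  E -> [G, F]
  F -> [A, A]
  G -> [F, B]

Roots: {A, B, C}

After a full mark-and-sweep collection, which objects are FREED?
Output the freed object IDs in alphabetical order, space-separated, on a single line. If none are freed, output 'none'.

Answer: D

Derivation:
Roots: A B C
Mark A: refs=null F, marked=A
Mark B: refs=F A B, marked=A B
Mark C: refs=E C E, marked=A B C
Mark F: refs=A A, marked=A B C F
Mark E: refs=G F, marked=A B C E F
Mark G: refs=F B, marked=A B C E F G
Unmarked (collected): D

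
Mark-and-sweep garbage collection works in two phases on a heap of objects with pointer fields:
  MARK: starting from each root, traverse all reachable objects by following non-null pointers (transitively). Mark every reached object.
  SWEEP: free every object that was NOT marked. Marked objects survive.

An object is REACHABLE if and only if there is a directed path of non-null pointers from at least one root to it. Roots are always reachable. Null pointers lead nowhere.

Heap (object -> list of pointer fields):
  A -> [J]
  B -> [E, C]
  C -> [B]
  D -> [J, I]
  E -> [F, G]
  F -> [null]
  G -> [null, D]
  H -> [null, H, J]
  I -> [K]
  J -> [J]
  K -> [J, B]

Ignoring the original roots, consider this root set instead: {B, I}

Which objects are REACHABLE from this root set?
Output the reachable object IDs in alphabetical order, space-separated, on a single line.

Roots: B I
Mark B: refs=E C, marked=B
Mark I: refs=K, marked=B I
Mark E: refs=F G, marked=B E I
Mark C: refs=B, marked=B C E I
Mark K: refs=J B, marked=B C E I K
Mark F: refs=null, marked=B C E F I K
Mark G: refs=null D, marked=B C E F G I K
Mark J: refs=J, marked=B C E F G I J K
Mark D: refs=J I, marked=B C D E F G I J K
Unmarked (collected): A H

Answer: B C D E F G I J K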